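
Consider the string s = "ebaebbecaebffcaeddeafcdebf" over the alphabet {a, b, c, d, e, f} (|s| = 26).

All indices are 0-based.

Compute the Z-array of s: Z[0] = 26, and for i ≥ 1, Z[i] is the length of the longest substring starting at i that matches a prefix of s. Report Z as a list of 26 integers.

[26, 0, 0, 2, 0, 0, 1, 0, 0, 2, 0, 0, 0, 0, 0, 1, 0, 0, 1, 0, 0, 0, 0, 2, 0, 0]

Z[0]=26
i=1: fresh scan; Z[1]=0
i=2: fresh scan; Z[2]=0
i=3: fresh scan; Z[3]=2 grow→box=[3,5)
i=4: min(r-i=1, Z[1]=0)=0; Z[4]=0
i=5: fresh scan; Z[5]=0
i=6: fresh scan; Z[6]=1 grow→box=[6,7)
i=7: fresh scan; Z[7]=0
i=8: fresh scan; Z[8]=0
i=9: fresh scan; Z[9]=2 grow→box=[9,11)
i=10: min(r-i=1, Z[1]=0)=0; Z[10]=0
i=11: fresh scan; Z[11]=0
i=12: fresh scan; Z[12]=0
i=13: fresh scan; Z[13]=0
i=14: fresh scan; Z[14]=0
i=15: fresh scan; Z[15]=1 grow→box=[15,16)
i=16: fresh scan; Z[16]=0
i=17: fresh scan; Z[17]=0
i=18: fresh scan; Z[18]=1 grow→box=[18,19)
i=19: fresh scan; Z[19]=0
i=20: fresh scan; Z[20]=0
i=21: fresh scan; Z[21]=0
i=22: fresh scan; Z[22]=0
i=23: fresh scan; Z[23]=2 grow→box=[23,25)
i=24: min(r-i=1, Z[1]=0)=0; Z[24]=0
i=25: fresh scan; Z[25]=0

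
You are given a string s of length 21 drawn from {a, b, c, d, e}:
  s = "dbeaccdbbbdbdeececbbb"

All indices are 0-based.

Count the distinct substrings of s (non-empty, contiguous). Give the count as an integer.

207

rank→(start, suffix):
  0 → (3, 'accdbbbdbdeececbbb')
  1 → (20, 'b')
  2 → (19, 'bb')
  3 → (18, 'bbb')
  4 → (7, 'bbbdbdeececbbb')
  5 → (8, 'bbdbdeececbbb')
  6 → (9, 'bdbdeececbbb')
  7 → (11, 'bdeececbbb')
  8 → (1, 'beaccdbbbdbdeececbbb')
  9 → (17, 'cbbb')
  10 → (4, 'ccdbbbdbdeececbbb')
  11 → (5, 'cdbbbdbdeececbbb')
  12 → (15, 'cecbbb')
  13 → (6, 'dbbbdbdeececbbb')
  14 → (10, 'dbdeececbbb')
  15 → (0, 'dbeaccdbbbdbdeececbbb')
  16 → (12, 'deececbbb')
  17 → (2, 'eaccdbbbdbdeececbbb')
  18 → (16, 'ecbbb')
  19 → (14, 'ececbbb')
  20 → (13, 'eececbbb')

SA = [3, 20, 19, 18, 7, 8, 9, 11, 1, 17, 4, 5, 15, 6, 10, 0, 12, 2, 16, 14, 13]
rank  pair      lcp
   1  s[3:],s[20:]  0  ''
   2  s[20:],s[19:]  1  'b'
   3  s[19:],s[18:]  2  'bb'
   4  s[18:],s[7:]  3  'bbb'
   5  s[7:],s[8:]  2  'bb'
   6  s[8:],s[9:]  1  'b'
   7  s[9:],s[11:]  2  'bd'
   8  s[11:],s[1:]  1  'b'
   9  s[1:],s[17:]  0  ''
  10  s[17:],s[4:]  1  'c'
  11  s[4:],s[5:]  1  'c'
  12  s[5:],s[15:]  1  'c'
  13  s[15:],s[6:]  0  ''
  14  s[6:],s[10:]  2  'db'
  15  s[10:],s[0:]  2  'db'
  16  s[0:],s[12:]  1  'd'
  17  s[12:],s[2:]  0  ''
  18  s[2:],s[16:]  1  'e'
  19  s[16:],s[14:]  2  'ec'
  20  s[14:],s[13:]  1  'e'

n(n+1)/2 = 21·22/2 = 231
Σ LCP = 0 + 0 + 1 + 2 + 3 + 2 + 1 + 2 + 1 + 0 + 1 + 1 + 1 + 0 + 2 + 2 + 1 + 0 + 1 + 2 + 1 = 24
distinct = 231 − 24 = 207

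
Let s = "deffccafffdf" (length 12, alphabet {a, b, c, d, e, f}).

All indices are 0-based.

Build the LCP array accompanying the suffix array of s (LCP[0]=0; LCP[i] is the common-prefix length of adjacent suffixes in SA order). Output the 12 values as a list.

[0, 0, 1, 0, 1, 0, 0, 1, 1, 1, 2, 2]

rank | idx | suffix
   0 |   6 | afffdf
   1 |   5 | cafffdf
   2 |   4 | ccafffdf
   3 |   0 | deffccafffdf
   4 |  10 | df
   5 |   1 | effccafffdf
   6 |  11 | f
   7 |   3 | fccafffdf
   8 |   9 | fdf
   9 |   2 | ffccafffdf
  10 |   8 | ffdf
  11 |   7 | fffdf

SA = [6, 5, 4, 0, 10, 1, 11, 3, 9, 2, 8, 7]
i: (SA[i-1],SA[i]) lcp shared
  1: (6,5) 0 ''
  2: (5,4) 1 'c'
  3: (4,0) 0 ''
  4: (0,10) 1 'd'
  5: (10,1) 0 ''
  6: (1,11) 0 ''
  7: (11,3) 1 'f'
  8: (3,9) 1 'f'
  9: (9,2) 1 'f'
  10: (2,8) 2 'ff'
  11: (8,7) 2 'ff'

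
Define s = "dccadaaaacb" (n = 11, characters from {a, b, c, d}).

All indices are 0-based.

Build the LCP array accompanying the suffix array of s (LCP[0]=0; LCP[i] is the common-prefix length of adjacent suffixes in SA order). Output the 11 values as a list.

sorted suffixes:
  #0 SA[0]=5  'aaaacb'
  #1 SA[1]=6  'aaacb'
  #2 SA[2]=7  'aacb'
  #3 SA[3]=8  'acb'
  #4 SA[4]=3  'adaaaacb'
  #5 SA[5]=10  'b'
  #6 SA[6]=2  'cadaaaacb'
  #7 SA[7]=9  'cb'
  #8 SA[8]=1  'ccadaaaacb'
  #9 SA[9]=4  'daaaacb'
  #10 SA[10]=0  'dccadaaaacb'

SA = [5, 6, 7, 8, 3, 10, 2, 9, 1, 4, 0]
i: (SA[i-1],SA[i]) lcp shared
  1: (5,6) 3 'aaa'
  2: (6,7) 2 'aa'
  3: (7,8) 1 'a'
  4: (8,3) 1 'a'
  5: (3,10) 0 ''
  6: (10,2) 0 ''
  7: (2,9) 1 'c'
  8: (9,1) 1 'c'
  9: (1,4) 0 ''
  10: (4,0) 1 'd'

[0, 3, 2, 1, 1, 0, 0, 1, 1, 0, 1]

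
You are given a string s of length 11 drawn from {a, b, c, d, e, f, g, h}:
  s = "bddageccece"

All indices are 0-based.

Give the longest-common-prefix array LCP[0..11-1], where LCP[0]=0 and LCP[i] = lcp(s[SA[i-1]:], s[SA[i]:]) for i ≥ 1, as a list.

rank | idx | suffix
   0 |   3 | ageccece
   1 |   0 | bddageccece
   2 |   6 | ccece
   3 |   9 | ce
   4 |   7 | cece
   5 |   2 | dageccece
   6 |   1 | ddageccece
   7 |  10 | e
   8 |   5 | eccece
   9 |   8 | ece
  10 |   4 | geccece

SA = [3, 0, 6, 9, 7, 2, 1, 10, 5, 8, 4]
rank  pair      lcp
   1  s[3:],s[0:]  0  ''
   2  s[0:],s[6:]  0  ''
   3  s[6:],s[9:]  1  'c'
   4  s[9:],s[7:]  2  'ce'
   5  s[7:],s[2:]  0  ''
   6  s[2:],s[1:]  1  'd'
   7  s[1:],s[10:]  0  ''
   8  s[10:],s[5:]  1  'e'
   9  s[5:],s[8:]  2  'ec'
  10  s[8:],s[4:]  0  ''

[0, 0, 0, 1, 2, 0, 1, 0, 1, 2, 0]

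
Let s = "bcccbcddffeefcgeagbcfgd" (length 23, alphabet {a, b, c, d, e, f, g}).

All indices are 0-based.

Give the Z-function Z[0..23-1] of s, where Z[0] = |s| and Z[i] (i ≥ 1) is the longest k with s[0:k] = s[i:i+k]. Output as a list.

[23, 0, 0, 0, 2, 0, 0, 0, 0, 0, 0, 0, 0, 0, 0, 0, 0, 0, 2, 0, 0, 0, 0]

Z[0]=23
i=1: outside box; Z[1]=0
i=2: outside box; Z[2]=0
i=3: outside box; Z[3]=0
i=4: outside box; Z[4]=2 extend→box=[4,6)
i=5: min(r-i=1, Z[1]=0)=0; Z[5]=0
i=6: outside box; Z[6]=0
i=7: outside box; Z[7]=0
i=8: outside box; Z[8]=0
i=9: outside box; Z[9]=0
i=10: outside box; Z[10]=0
i=11: outside box; Z[11]=0
i=12: outside box; Z[12]=0
i=13: outside box; Z[13]=0
i=14: outside box; Z[14]=0
i=15: outside box; Z[15]=0
i=16: outside box; Z[16]=0
i=17: outside box; Z[17]=0
i=18: outside box; Z[18]=2 extend→box=[18,20)
i=19: min(r-i=1, Z[1]=0)=0; Z[19]=0
i=20: outside box; Z[20]=0
i=21: outside box; Z[21]=0
i=22: outside box; Z[22]=0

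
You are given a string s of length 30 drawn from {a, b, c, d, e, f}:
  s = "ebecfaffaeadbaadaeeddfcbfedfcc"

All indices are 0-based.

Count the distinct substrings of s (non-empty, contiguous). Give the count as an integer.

sorted suffixes:
  #0 SA[0]=13  'aadaeeddfcbfedfcc'
  #1 SA[1]=14  'adaeeddfcbfedfcc'
  #2 SA[2]=10  'adbaadaeeddfcbfedfcc'
  #3 SA[3]=8  'aeadbaadaeeddfcbfedfcc'
  #4 SA[4]=16  'aeeddfcbfedfcc'
  #5 SA[5]=5  'affaeadbaadaeeddfcbfedfcc'
  #6 SA[6]=12  'baadaeeddfcbfedfcc'
  #7 SA[7]=1  'becfaffaeadbaadaeeddfcbfedfcc'
  #8 SA[8]=23  'bfedfcc'
  #9 SA[9]=29  'c'
  #10 SA[10]=22  'cbfedfcc'
  #11 SA[11]=28  'cc'
  #12 SA[12]=3  'cfaffaeadbaadaeeddfcbfedfcc'
  #13 SA[13]=15  'daeeddfcbfedfcc'
  #14 SA[14]=11  'dbaadaeeddfcbfedfcc'
  #15 SA[15]=19  'ddfcbfedfcc'
  #16 SA[16]=20  'dfcbfedfcc'
  #17 SA[17]=26  'dfcc'
  #18 SA[18]=9  'eadbaadaeeddfcbfedfcc'
  #19 SA[19]=0  'ebecfaffaeadbaadaeeddfcbfedfcc'
  #20 SA[20]=2  'ecfaffaeadbaadaeeddfcbfedfcc'
  #21 SA[21]=18  'eddfcbfedfcc'
  #22 SA[22]=25  'edfcc'
  #23 SA[23]=17  'eeddfcbfedfcc'
  #24 SA[24]=7  'faeadbaadaeeddfcbfedfcc'
  #25 SA[25]=4  'faffaeadbaadaeeddfcbfedfcc'
  #26 SA[26]=21  'fcbfedfcc'
  #27 SA[27]=27  'fcc'
  #28 SA[28]=24  'fedfcc'
  #29 SA[29]=6  'ffaeadbaadaeeddfcbfedfcc'

SA = [13, 14, 10, 8, 16, 5, 12, 1, 23, 29, 22, 28, 3, 15, 11, 19, 20, 26, 9, 0, 2, 18, 25, 17, 7, 4, 21, 27, 24, 6]
rank  pair      lcp
   1  s[13:],s[14:]  1  'a'
   2  s[14:],s[10:]  2  'ad'
   3  s[10:],s[8:]  1  'a'
   4  s[8:],s[16:]  2  'ae'
   5  s[16:],s[5:]  1  'a'
   6  s[5:],s[12:]  0  ''
   7  s[12:],s[1:]  1  'b'
   8  s[1:],s[23:]  1  'b'
   9  s[23:],s[29:]  0  ''
  10  s[29:],s[22:]  1  'c'
  11  s[22:],s[28:]  1  'c'
  12  s[28:],s[3:]  1  'c'
  13  s[3:],s[15:]  0  ''
  14  s[15:],s[11:]  1  'd'
  15  s[11:],s[19:]  1  'd'
  16  s[19:],s[20:]  1  'd'
  17  s[20:],s[26:]  3  'dfc'
  18  s[26:],s[9:]  0  ''
  19  s[9:],s[0:]  1  'e'
  20  s[0:],s[2:]  1  'e'
  21  s[2:],s[18:]  1  'e'
  22  s[18:],s[25:]  2  'ed'
  23  s[25:],s[17:]  1  'e'
  24  s[17:],s[7:]  0  ''
  25  s[7:],s[4:]  2  'fa'
  26  s[4:],s[21:]  1  'f'
  27  s[21:],s[27:]  2  'fc'
  28  s[27:],s[24:]  1  'f'
  29  s[24:],s[6:]  1  'f'

n(n+1)/2 = 30·31/2 = 465
Σ LCP = 0 + 1 + 2 + 1 + 2 + 1 + 0 + 1 + 1 + 0 + 1 + 1 + 1 + 0 + 1 + 1 + 1 + 3 + 0 + 1 + 1 + 1 + 2 + 1 + 0 + 2 + 1 + 2 + 1 + 1 = 31
distinct = 465 − 31 = 434

434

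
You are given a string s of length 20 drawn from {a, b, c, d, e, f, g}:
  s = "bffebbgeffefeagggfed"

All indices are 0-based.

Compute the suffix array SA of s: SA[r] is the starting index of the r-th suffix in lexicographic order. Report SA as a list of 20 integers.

[13, 4, 0, 5, 19, 12, 3, 18, 10, 7, 11, 2, 17, 9, 1, 8, 6, 16, 15, 14]

rank→(start, suffix):
  0 → (13, 'agggfed')
  1 → (4, 'bbgeffefeagggfed')
  2 → (0, 'bffebbgeffefeagggfed')
  3 → (5, 'bgeffefeagggfed')
  4 → (19, 'd')
  5 → (12, 'eagggfed')
  6 → (3, 'ebbgeffefeagggfed')
  7 → (18, 'ed')
  8 → (10, 'efeagggfed')
  9 → (7, 'effefeagggfed')
  10 → (11, 'feagggfed')
  11 → (2, 'febbgeffefeagggfed')
  12 → (17, 'fed')
  13 → (9, 'fefeagggfed')
  14 → (1, 'ffebbgeffefeagggfed')
  15 → (8, 'ffefeagggfed')
  16 → (6, 'geffefeagggfed')
  17 → (16, 'gfed')
  18 → (15, 'ggfed')
  19 → (14, 'gggfed')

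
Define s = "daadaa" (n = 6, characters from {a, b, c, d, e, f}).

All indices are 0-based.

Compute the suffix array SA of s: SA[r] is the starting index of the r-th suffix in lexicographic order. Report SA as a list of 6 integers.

rank | idx | suffix
   0 |   5 | a
   1 |   4 | aa
   2 |   1 | aadaa
   3 |   2 | adaa
   4 |   3 | daa
   5 |   0 | daadaa

[5, 4, 1, 2, 3, 0]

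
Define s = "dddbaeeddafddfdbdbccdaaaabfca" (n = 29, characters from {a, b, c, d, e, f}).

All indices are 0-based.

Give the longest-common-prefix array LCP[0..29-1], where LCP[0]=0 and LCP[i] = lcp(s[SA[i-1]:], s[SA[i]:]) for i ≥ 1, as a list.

[0, 1, 3, 2, 1, 1, 1, 0, 1, 1, 1, 0, 1, 1, 0, 2, 1, 2, 2, 1, 2, 2, 2, 1, 0, 1, 0, 1, 2]

rank→(start, suffix):
  0 → (28, 'a')
  1 → (21, 'aaaabfca')
  2 → (22, 'aaabfca')
  3 → (23, 'aabfca')
  4 → (24, 'abfca')
  5 → (4, 'aeeddafddfdbdbccdaaaabfca')
  6 → (9, 'afddfdbdbccdaaaabfca')
  7 → (3, 'baeeddafddfdbdbccdaaaabfca')
  8 → (17, 'bccdaaaabfca')
  9 → (15, 'bdbccdaaaabfca')
  10 → (25, 'bfca')
  11 → (27, 'ca')
  12 → (18, 'ccdaaaabfca')
  13 → (19, 'cdaaaabfca')
  14 → (20, 'daaaabfca')
  15 → (8, 'dafddfdbdbccdaaaabfca')
  16 → (2, 'dbaeeddafddfdbdbccdaaaabfca')
  17 → (16, 'dbccdaaaabfca')
  18 → (14, 'dbdbccdaaaabfca')
  19 → (7, 'ddafddfdbdbccdaaaabfca')
  20 → (1, 'ddbaeeddafddfdbdbccdaaaabfca')
  21 → (0, 'dddbaeeddafddfdbdbccdaaaabfca')
  22 → (11, 'ddfdbdbccdaaaabfca')
  23 → (12, 'dfdbdbccdaaaabfca')
  24 → (6, 'eddafddfdbdbccdaaaabfca')
  25 → (5, 'eeddafddfdbdbccdaaaabfca')
  26 → (26, 'fca')
  27 → (13, 'fdbdbccdaaaabfca')
  28 → (10, 'fddfdbdbccdaaaabfca')

SA = [28, 21, 22, 23, 24, 4, 9, 3, 17, 15, 25, 27, 18, 19, 20, 8, 2, 16, 14, 7, 1, 0, 11, 12, 6, 5, 26, 13, 10]
[i] adj suffixes → lcp
  [1] 28/21 → 1 ('a')
  [2] 21/22 → 3 ('aaa')
  [3] 22/23 → 2 ('aa')
  [4] 23/24 → 1 ('a')
  [5] 24/4 → 1 ('a')
  [6] 4/9 → 1 ('a')
  [7] 9/3 → 0 ('')
  [8] 3/17 → 1 ('b')
  [9] 17/15 → 1 ('b')
  [10] 15/25 → 1 ('b')
  [11] 25/27 → 0 ('')
  [12] 27/18 → 1 ('c')
  [13] 18/19 → 1 ('c')
  [14] 19/20 → 0 ('')
  [15] 20/8 → 2 ('da')
  [16] 8/2 → 1 ('d')
  [17] 2/16 → 2 ('db')
  [18] 16/14 → 2 ('db')
  [19] 14/7 → 1 ('d')
  [20] 7/1 → 2 ('dd')
  [21] 1/0 → 2 ('dd')
  [22] 0/11 → 2 ('dd')
  [23] 11/12 → 1 ('d')
  [24] 12/6 → 0 ('')
  [25] 6/5 → 1 ('e')
  [26] 5/26 → 0 ('')
  [27] 26/13 → 1 ('f')
  [28] 13/10 → 2 ('fd')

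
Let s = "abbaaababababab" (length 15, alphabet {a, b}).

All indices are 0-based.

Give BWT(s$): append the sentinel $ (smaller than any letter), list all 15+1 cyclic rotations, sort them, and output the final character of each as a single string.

bbabbbba$abaaaaa

rank  rotation          last
    0  $abbaaababababab  b
    1  aaababababab$abb  b
    2  aababababab$abba  a
    3  ab$abbaaabababab  b
    4  abab$abbaaababab  b
    5  ababab$abbaaabab  b
    6  abababab$abbaaab  b
    7  ababababab$abbaa  a
    8  abbaaababababab$  $
    9  b$abbaaababababa  a
   10  baaababababab$ab  b
   11  bab$abbaaabababa  a
   12  babab$abbaaababa  a
   13  bababab$abbaaaba  a
   14  babababab$abbaaa  a
   15  bbaaababababab$a  a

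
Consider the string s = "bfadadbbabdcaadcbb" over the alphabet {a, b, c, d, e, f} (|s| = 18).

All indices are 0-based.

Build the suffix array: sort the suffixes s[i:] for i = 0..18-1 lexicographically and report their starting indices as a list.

[12, 8, 2, 4, 13, 17, 7, 16, 6, 9, 0, 11, 15, 3, 5, 10, 14, 1]

rank→(start, suffix):
  0 → (12, 'aadcbb')
  1 → (8, 'abdcaadcbb')
  2 → (2, 'adadbbabdcaadcbb')
  3 → (4, 'adbbabdcaadcbb')
  4 → (13, 'adcbb')
  5 → (17, 'b')
  6 → (7, 'babdcaadcbb')
  7 → (16, 'bb')
  8 → (6, 'bbabdcaadcbb')
  9 → (9, 'bdcaadcbb')
  10 → (0, 'bfadadbbabdcaadcbb')
  11 → (11, 'caadcbb')
  12 → (15, 'cbb')
  13 → (3, 'dadbbabdcaadcbb')
  14 → (5, 'dbbabdcaadcbb')
  15 → (10, 'dcaadcbb')
  16 → (14, 'dcbb')
  17 → (1, 'fadadbbabdcaadcbb')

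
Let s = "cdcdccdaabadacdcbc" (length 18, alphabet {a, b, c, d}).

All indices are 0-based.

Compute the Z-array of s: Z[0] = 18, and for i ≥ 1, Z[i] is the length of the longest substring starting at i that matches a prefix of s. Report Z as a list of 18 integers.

Z[0]=18
i=1: outside box; Z[1]=0
i=2: outside box; Z[2]=3 extend→box=[2,5)
i=3: min(r-i=2, Z[1]=0)=0; Z[3]=0
i=4: min(r-i=1, Z[2]=3)=1; Z[4]=1
i=5: outside box; Z[5]=2 extend→box=[5,7)
i=6: min(r-i=1, Z[1]=0)=0; Z[6]=0
i=7: outside box; Z[7]=0
i=8: outside box; Z[8]=0
i=9: outside box; Z[9]=0
i=10: outside box; Z[10]=0
i=11: outside box; Z[11]=0
i=12: outside box; Z[12]=0
i=13: outside box; Z[13]=3 extend→box=[13,16)
i=14: min(r-i=2, Z[1]=0)=0; Z[14]=0
i=15: min(r-i=1, Z[2]=3)=1; Z[15]=1
i=16: outside box; Z[16]=0
i=17: outside box; Z[17]=1 extend→box=[17,18)

[18, 0, 3, 0, 1, 2, 0, 0, 0, 0, 0, 0, 0, 3, 0, 1, 0, 1]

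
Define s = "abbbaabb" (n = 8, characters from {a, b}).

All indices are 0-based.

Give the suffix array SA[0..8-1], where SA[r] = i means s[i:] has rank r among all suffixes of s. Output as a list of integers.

rank | idx | suffix
   0 |   4 | aabb
   1 |   5 | abb
   2 |   0 | abbbaabb
   3 |   7 | b
   4 |   3 | baabb
   5 |   6 | bb
   6 |   2 | bbaabb
   7 |   1 | bbbaabb

[4, 5, 0, 7, 3, 6, 2, 1]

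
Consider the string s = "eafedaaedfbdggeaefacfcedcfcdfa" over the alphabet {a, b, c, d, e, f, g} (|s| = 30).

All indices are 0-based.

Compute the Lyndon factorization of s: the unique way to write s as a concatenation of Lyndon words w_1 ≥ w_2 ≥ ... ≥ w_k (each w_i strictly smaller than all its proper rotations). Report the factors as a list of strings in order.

emit factor 1: 'e' (i=0, period=1)
emit factor 2: 'afed' (i=1, period=4)
emit factor 3: 'aaedfbdggeaefacfcedcfcdf' (i=5, period=24)
emit factor 4: 'a' (i=29, period=1)

["e", "afed", "aaedfbdggeaefacfcedcfcdf", "a"]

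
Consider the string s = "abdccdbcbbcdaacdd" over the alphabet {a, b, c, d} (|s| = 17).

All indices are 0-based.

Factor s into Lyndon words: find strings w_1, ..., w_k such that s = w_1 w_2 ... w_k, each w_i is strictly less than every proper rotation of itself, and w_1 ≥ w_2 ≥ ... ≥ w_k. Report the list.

["abdccdbcbbcd", "aacdd"]

emit factor 1: 'abdccdbcbbcd' (i=0, period=12)
emit factor 2: 'aacdd' (i=12, period=5)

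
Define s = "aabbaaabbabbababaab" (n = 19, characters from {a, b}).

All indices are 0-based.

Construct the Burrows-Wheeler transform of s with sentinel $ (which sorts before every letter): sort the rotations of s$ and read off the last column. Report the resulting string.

rank  rotation              last
    0  $aabbaaabbabbababaab  b
    1  aaabbabbababaab$aabb  b
    2  aab$aabbaaabbabbabab  b
    3  aabbaaabbabbababaab$  $
    4  aabbabbababaab$aabba  a
    5  ab$aabbaaabbabbababa  a
    6  abaab$aabbaaabbabbab  b
    7  ababaab$aabbaaabbabb  b
    8  abbaaabbabbababaab$a  a
    9  abbababaab$aabbaaabb  b
   10  abbabbababaab$aabbaa  a
   11  b$aabbaaabbabbababaa  a
   12  baaabbabbababaab$aab  b
   13  baab$aabbaaabbabbaba  a
   14  babaab$aabbaaabbabba  a
   15  bababaab$aabbaaabbab  b
   16  babbababaab$aabbaaab  b
   17  bbaaabbabbababaab$aa  a
   18  bbababaab$aabbaaabba  a
   19  bbabbababaab$aabbaaa  a

bbb$aabbabaabaabbaaa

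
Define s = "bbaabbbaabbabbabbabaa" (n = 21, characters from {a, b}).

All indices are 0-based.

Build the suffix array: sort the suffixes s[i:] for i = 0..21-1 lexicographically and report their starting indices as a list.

rank→(start, suffix):
  0 → (20, 'a')
  1 → (19, 'aa')
  2 → (7, 'aabbabbabbabaa')
  3 → (2, 'aabbbaabbabbabbabaa')
  4 → (17, 'abaa')
  5 → (14, 'abbabaa')
  6 → (11, 'abbabbabaa')
  7 → (8, 'abbabbabbabaa')
  8 → (3, 'abbbaabbabbabbabaa')
  9 → (18, 'baa')
  10 → (6, 'baabbabbabbabaa')
  11 → (1, 'baabbbaabbabbabbabaa')
  12 → (16, 'babaa')
  13 → (13, 'babbabaa')
  14 → (10, 'babbabbabaa')
  15 → (5, 'bbaabbabbabbabaa')
  16 → (0, 'bbaabbbaabbabbabbabaa')
  17 → (15, 'bbabaa')
  18 → (12, 'bbabbabaa')
  19 → (9, 'bbabbabbabaa')
  20 → (4, 'bbbaabbabbabbabaa')

[20, 19, 7, 2, 17, 14, 11, 8, 3, 18, 6, 1, 16, 13, 10, 5, 0, 15, 12, 9, 4]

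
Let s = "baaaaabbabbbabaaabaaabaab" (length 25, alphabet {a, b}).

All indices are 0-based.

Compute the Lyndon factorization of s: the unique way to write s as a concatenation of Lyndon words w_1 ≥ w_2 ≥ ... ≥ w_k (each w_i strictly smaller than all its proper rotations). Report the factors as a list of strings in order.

emit factor 1: 'b' (i=0, period=1)
emit factor 2: 'aaaaabbabbbabaaabaaabaab' (i=1, period=24)

["b", "aaaaabbabbbabaaabaaabaab"]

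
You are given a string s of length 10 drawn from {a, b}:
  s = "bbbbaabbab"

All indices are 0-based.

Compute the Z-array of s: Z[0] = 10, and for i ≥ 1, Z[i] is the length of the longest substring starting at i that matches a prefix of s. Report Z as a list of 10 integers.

[10, 3, 2, 1, 0, 0, 2, 1, 0, 1]

Z[0]=10
i=1: i≥r, start 0; Z[1]=3 scan→box=[1,4)
i=2: min(r-i=2, Z[1]=3)=2; Z[2]=2
i=3: min(r-i=1, Z[2]=2)=1; Z[3]=1
i=4: i≥r, start 0; Z[4]=0
i=5: i≥r, start 0; Z[5]=0
i=6: i≥r, start 0; Z[6]=2 scan→box=[6,8)
i=7: min(r-i=1, Z[1]=3)=1; Z[7]=1
i=8: i≥r, start 0; Z[8]=0
i=9: i≥r, start 0; Z[9]=1 scan→box=[9,10)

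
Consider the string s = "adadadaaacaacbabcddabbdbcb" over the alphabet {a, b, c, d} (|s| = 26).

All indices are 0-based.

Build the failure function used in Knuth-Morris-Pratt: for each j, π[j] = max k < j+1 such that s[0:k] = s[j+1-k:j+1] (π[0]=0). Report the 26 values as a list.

[0, 0, 1, 2, 3, 4, 5, 1, 1, 0, 1, 1, 0, 0, 1, 0, 0, 0, 0, 1, 0, 0, 0, 0, 0, 0]

π[0] = 0
j=1 s[j]='d': π[1]=0 (border '')
j=2 s[j]='a': π[2]=1 (border 'a')
j=3 s[j]='d': π[3]=2 (border 'ad')
j=4 s[j]='a': π[4]=3 (border 'ada')
j=5 s[j]='d': π[5]=4 (border 'adad')
j=6 s[j]='a': π[6]=5 (border 'adada')
j=7 s[j]='a': k: 5→3→1→0; π[7]=1 (border 'a')
j=8 s[j]='a': k: 1→0; π[8]=1 (border 'a')
j=9 s[j]='c': k: 1→0; π[9]=0 (border '')
j=10 s[j]='a': π[10]=1 (border 'a')
j=11 s[j]='a': k: 1→0; π[11]=1 (border 'a')
j=12 s[j]='c': k: 1→0; π[12]=0 (border '')
j=13 s[j]='b': π[13]=0 (border '')
j=14 s[j]='a': π[14]=1 (border 'a')
j=15 s[j]='b': k: 1→0; π[15]=0 (border '')
j=16 s[j]='c': π[16]=0 (border '')
j=17 s[j]='d': π[17]=0 (border '')
j=18 s[j]='d': π[18]=0 (border '')
j=19 s[j]='a': π[19]=1 (border 'a')
j=20 s[j]='b': k: 1→0; π[20]=0 (border '')
j=21 s[j]='b': π[21]=0 (border '')
j=22 s[j]='d': π[22]=0 (border '')
j=23 s[j]='b': π[23]=0 (border '')
j=24 s[j]='c': π[24]=0 (border '')
j=25 s[j]='b': π[25]=0 (border '')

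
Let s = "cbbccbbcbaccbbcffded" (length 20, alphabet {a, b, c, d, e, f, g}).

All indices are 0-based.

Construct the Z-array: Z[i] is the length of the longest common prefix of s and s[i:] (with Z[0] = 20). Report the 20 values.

[20, 0, 0, 1, 4, 0, 0, 2, 0, 0, 1, 4, 0, 0, 1, 0, 0, 0, 0, 0]

Z[0]=20
i=1: i≥r, start 0; Z[1]=0
i=2: i≥r, start 0; Z[2]=0
i=3: i≥r, start 0; Z[3]=1 scan→box=[3,4)
i=4: i≥r, start 0; Z[4]=4 scan→box=[4,8)
i=5: min(r-i=3, Z[1]=0)=0; Z[5]=0
i=6: min(r-i=2, Z[2]=0)=0; Z[6]=0
i=7: min(r-i=1, Z[3]=1)=1; Z[7]=2 scan→box=[7,9)
i=8: min(r-i=1, Z[1]=0)=0; Z[8]=0
i=9: i≥r, start 0; Z[9]=0
i=10: i≥r, start 0; Z[10]=1 scan→box=[10,11)
i=11: i≥r, start 0; Z[11]=4 scan→box=[11,15)
i=12: min(r-i=3, Z[1]=0)=0; Z[12]=0
i=13: min(r-i=2, Z[2]=0)=0; Z[13]=0
i=14: min(r-i=1, Z[3]=1)=1; Z[14]=1
i=15: i≥r, start 0; Z[15]=0
i=16: i≥r, start 0; Z[16]=0
i=17: i≥r, start 0; Z[17]=0
i=18: i≥r, start 0; Z[18]=0
i=19: i≥r, start 0; Z[19]=0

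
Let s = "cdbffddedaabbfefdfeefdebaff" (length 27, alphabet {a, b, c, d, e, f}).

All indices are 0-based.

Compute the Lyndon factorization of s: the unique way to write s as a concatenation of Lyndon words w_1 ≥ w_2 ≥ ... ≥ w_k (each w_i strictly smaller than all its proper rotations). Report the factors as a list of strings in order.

["cd", "bffdded", "aabbfefdfeefdebaff"]

emit factor 1: 'cd' (i=0, period=2)
emit factor 2: 'bffdded' (i=2, period=7)
emit factor 3: 'aabbfefdfeefdebaff' (i=9, period=18)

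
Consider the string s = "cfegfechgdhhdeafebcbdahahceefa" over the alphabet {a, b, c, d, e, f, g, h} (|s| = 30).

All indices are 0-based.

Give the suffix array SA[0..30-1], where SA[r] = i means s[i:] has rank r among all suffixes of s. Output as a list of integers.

[29, 14, 21, 23, 17, 19, 18, 25, 0, 6, 20, 12, 9, 13, 16, 5, 26, 27, 2, 28, 15, 4, 1, 8, 3, 22, 24, 11, 7, 10]

sorted suffixes:
  #0 SA[0]=29  'a'
  #1 SA[1]=14  'afebcbdahahceefa'
  #2 SA[2]=21  'ahahceefa'
  #3 SA[3]=23  'ahceefa'
  #4 SA[4]=17  'bcbdahahceefa'
  #5 SA[5]=19  'bdahahceefa'
  #6 SA[6]=18  'cbdahahceefa'
  #7 SA[7]=25  'ceefa'
  #8 SA[8]=0  'cfegfechgdhhdeafebcbdahahceefa'
  #9 SA[9]=6  'chgdhhdeafebcbdahahceefa'
  #10 SA[10]=20  'dahahceefa'
  #11 SA[11]=12  'deafebcbdahahceefa'
  #12 SA[12]=9  'dhhdeafebcbdahahceefa'
  #13 SA[13]=13  'eafebcbdahahceefa'
  #14 SA[14]=16  'ebcbdahahceefa'
  #15 SA[15]=5  'echgdhhdeafebcbdahahceefa'
  #16 SA[16]=26  'eefa'
  #17 SA[17]=27  'efa'
  #18 SA[18]=2  'egfechgdhhdeafebcbdahahceefa'
  #19 SA[19]=28  'fa'
  #20 SA[20]=15  'febcbdahahceefa'
  #21 SA[21]=4  'fechgdhhdeafebcbdahahceefa'
  #22 SA[22]=1  'fegfechgdhhdeafebcbdahahceefa'
  #23 SA[23]=8  'gdhhdeafebcbdahahceefa'
  #24 SA[24]=3  'gfechgdhhdeafebcbdahahceefa'
  #25 SA[25]=22  'hahceefa'
  #26 SA[26]=24  'hceefa'
  #27 SA[27]=11  'hdeafebcbdahahceefa'
  #28 SA[28]=7  'hgdhhdeafebcbdahahceefa'
  #29 SA[29]=10  'hhdeafebcbdahahceefa'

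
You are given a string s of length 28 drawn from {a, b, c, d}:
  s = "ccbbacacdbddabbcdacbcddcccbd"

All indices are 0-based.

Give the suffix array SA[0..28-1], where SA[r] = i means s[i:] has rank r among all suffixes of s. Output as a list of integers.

rank→(start, suffix):
  0 → (12, 'abbcdacbcddcccbd')
  1 → (4, 'acacdbddabbcdacbcddcccbd')
  2 → (17, 'acbcddcccbd')
  3 → (6, 'acdbddabbcdacbcddcccbd')
  4 → (3, 'bacacdbddabbcdacbcddcccbd')
  5 → (2, 'bbacacdbddabbcdacbcddcccbd')
  6 → (13, 'bbcdacbcddcccbd')
  7 → (14, 'bcdacbcddcccbd')
  8 → (19, 'bcddcccbd')
  9 → (26, 'bd')
  10 → (9, 'bddabbcdacbcddcccbd')
  11 → (5, 'cacdbddabbcdacbcddcccbd')
  12 → (1, 'cbbacacdbddabbcdacbcddcccbd')
  13 → (18, 'cbcddcccbd')
  14 → (25, 'cbd')
  15 → (0, 'ccbbacacdbddabbcdacbcddcccbd')
  16 → (24, 'ccbd')
  17 → (23, 'cccbd')
  18 → (15, 'cdacbcddcccbd')
  19 → (7, 'cdbddabbcdacbcddcccbd')
  20 → (20, 'cddcccbd')
  21 → (27, 'd')
  22 → (11, 'dabbcdacbcddcccbd')
  23 → (16, 'dacbcddcccbd')
  24 → (8, 'dbddabbcdacbcddcccbd')
  25 → (22, 'dcccbd')
  26 → (10, 'ddabbcdacbcddcccbd')
  27 → (21, 'ddcccbd')

[12, 4, 17, 6, 3, 2, 13, 14, 19, 26, 9, 5, 1, 18, 25, 0, 24, 23, 15, 7, 20, 27, 11, 16, 8, 22, 10, 21]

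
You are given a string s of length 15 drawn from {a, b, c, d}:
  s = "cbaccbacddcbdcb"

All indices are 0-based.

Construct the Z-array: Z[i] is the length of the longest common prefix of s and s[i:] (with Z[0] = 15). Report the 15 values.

[15, 0, 0, 1, 4, 0, 0, 1, 0, 0, 2, 0, 0, 2, 0]

Z[0]=15
i=1: i≥r, start 0; Z[1]=0
i=2: i≥r, start 0; Z[2]=0
i=3: i≥r, start 0; Z[3]=1 grow→box=[3,4)
i=4: i≥r, start 0; Z[4]=4 grow→box=[4,8)
i=5: min(r-i=3, Z[1]=0)=0; Z[5]=0
i=6: min(r-i=2, Z[2]=0)=0; Z[6]=0
i=7: min(r-i=1, Z[3]=1)=1; Z[7]=1
i=8: i≥r, start 0; Z[8]=0
i=9: i≥r, start 0; Z[9]=0
i=10: i≥r, start 0; Z[10]=2 grow→box=[10,12)
i=11: min(r-i=1, Z[1]=0)=0; Z[11]=0
i=12: i≥r, start 0; Z[12]=0
i=13: i≥r, start 0; Z[13]=2 grow→box=[13,15)
i=14: min(r-i=1, Z[1]=0)=0; Z[14]=0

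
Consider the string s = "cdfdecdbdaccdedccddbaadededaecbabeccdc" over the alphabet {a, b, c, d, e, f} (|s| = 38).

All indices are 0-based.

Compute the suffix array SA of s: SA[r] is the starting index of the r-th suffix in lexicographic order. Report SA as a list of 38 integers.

[20, 31, 9, 21, 27, 19, 30, 7, 32, 37, 29, 34, 15, 10, 5, 35, 16, 11, 0, 8, 26, 18, 6, 36, 14, 17, 3, 24, 12, 22, 1, 28, 33, 4, 25, 13, 23, 2]

sorted suffixes:
  #0 SA[0]=20  'aadededaecbabeccdc'
  #1 SA[1]=31  'abeccdc'
  #2 SA[2]=9  'accdedccddbaadededaecbabeccdc'
  #3 SA[3]=21  'adededaecbabeccdc'
  #4 SA[4]=27  'aecbabeccdc'
  #5 SA[5]=19  'baadededaecbabeccdc'
  #6 SA[6]=30  'babeccdc'
  #7 SA[7]=7  'bdaccdedccddbaadededaecbabeccdc'
  #8 SA[8]=32  'beccdc'
  #9 SA[9]=37  'c'
  #10 SA[10]=29  'cbabeccdc'
  #11 SA[11]=34  'ccdc'
  #12 SA[12]=15  'ccddbaadededaecbabeccdc'
  #13 SA[13]=10  'ccdedccddbaadededaecbabeccdc'
  #14 SA[14]=5  'cdbdaccdedccddbaadededaecbabeccdc'
  #15 SA[15]=35  'cdc'
  #16 SA[16]=16  'cddbaadededaecbabeccdc'
  #17 SA[17]=11  'cdedccddbaadededaecbabeccdc'
  #18 SA[18]=0  'cdfdecdbdaccdedccddbaadededaecbabeccdc'
  #19 SA[19]=8  'daccdedccddbaadededaecbabeccdc'
  #20 SA[20]=26  'daecbabeccdc'
  #21 SA[21]=18  'dbaadededaecbabeccdc'
  #22 SA[22]=6  'dbdaccdedccddbaadededaecbabeccdc'
  #23 SA[23]=36  'dc'
  #24 SA[24]=14  'dccddbaadededaecbabeccdc'
  #25 SA[25]=17  'ddbaadededaecbabeccdc'
  #26 SA[26]=3  'decdbdaccdedccddbaadededaecbabeccdc'
  #27 SA[27]=24  'dedaecbabeccdc'
  #28 SA[28]=12  'dedccddbaadededaecbabeccdc'
  #29 SA[29]=22  'dededaecbabeccdc'
  #30 SA[30]=1  'dfdecdbdaccdedccddbaadededaecbabeccdc'
  #31 SA[31]=28  'ecbabeccdc'
  #32 SA[32]=33  'eccdc'
  #33 SA[33]=4  'ecdbdaccdedccddbaadededaecbabeccdc'
  #34 SA[34]=25  'edaecbabeccdc'
  #35 SA[35]=13  'edccddbaadededaecbabeccdc'
  #36 SA[36]=23  'ededaecbabeccdc'
  #37 SA[37]=2  'fdecdbdaccdedccddbaadededaecbabeccdc'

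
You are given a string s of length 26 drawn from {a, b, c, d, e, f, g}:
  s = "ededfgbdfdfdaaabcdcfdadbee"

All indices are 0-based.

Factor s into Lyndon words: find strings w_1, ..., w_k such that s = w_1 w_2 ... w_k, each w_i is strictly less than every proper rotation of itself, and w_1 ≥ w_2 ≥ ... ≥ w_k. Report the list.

["e", "dedfg", "bdfdfd", "aaabcdcfdadbee"]

emit factor 1: 'e' (i=0, period=1)
emit factor 2: 'dedfg' (i=1, period=5)
emit factor 3: 'bdfdfd' (i=6, period=6)
emit factor 4: 'aaabcdcfdadbee' (i=12, period=14)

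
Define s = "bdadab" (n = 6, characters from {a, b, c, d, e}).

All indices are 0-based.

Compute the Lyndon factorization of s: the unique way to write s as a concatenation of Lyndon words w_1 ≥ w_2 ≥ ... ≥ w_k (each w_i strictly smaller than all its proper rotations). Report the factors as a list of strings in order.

["bd", "ad", "ab"]

emit factor 1: 'bd' (i=0, period=2)
emit factor 2: 'ad' (i=2, period=2)
emit factor 3: 'ab' (i=4, period=2)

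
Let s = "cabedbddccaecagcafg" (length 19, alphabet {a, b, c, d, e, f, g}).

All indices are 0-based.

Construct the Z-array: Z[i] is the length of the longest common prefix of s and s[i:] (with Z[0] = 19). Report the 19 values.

Z[0]=19
i=1: fresh scan; Z[1]=0
i=2: fresh scan; Z[2]=0
i=3: fresh scan; Z[3]=0
i=4: fresh scan; Z[4]=0
i=5: fresh scan; Z[5]=0
i=6: fresh scan; Z[6]=0
i=7: fresh scan; Z[7]=0
i=8: fresh scan; Z[8]=1 scan→box=[8,9)
i=9: fresh scan; Z[9]=2 scan→box=[9,11)
i=10: min(r-i=1, Z[1]=0)=0; Z[10]=0
i=11: fresh scan; Z[11]=0
i=12: fresh scan; Z[12]=2 scan→box=[12,14)
i=13: min(r-i=1, Z[1]=0)=0; Z[13]=0
i=14: fresh scan; Z[14]=0
i=15: fresh scan; Z[15]=2 scan→box=[15,17)
i=16: min(r-i=1, Z[1]=0)=0; Z[16]=0
i=17: fresh scan; Z[17]=0
i=18: fresh scan; Z[18]=0

[19, 0, 0, 0, 0, 0, 0, 0, 1, 2, 0, 0, 2, 0, 0, 2, 0, 0, 0]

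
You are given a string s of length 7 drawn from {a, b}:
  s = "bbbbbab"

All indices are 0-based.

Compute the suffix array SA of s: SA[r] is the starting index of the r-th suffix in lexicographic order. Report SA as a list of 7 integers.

rank→(start, suffix):
  0 → (5, 'ab')
  1 → (6, 'b')
  2 → (4, 'bab')
  3 → (3, 'bbab')
  4 → (2, 'bbbab')
  5 → (1, 'bbbbab')
  6 → (0, 'bbbbbab')

[5, 6, 4, 3, 2, 1, 0]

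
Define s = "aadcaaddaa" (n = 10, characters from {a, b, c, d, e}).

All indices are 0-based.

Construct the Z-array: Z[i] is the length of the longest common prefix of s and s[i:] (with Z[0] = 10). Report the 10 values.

Z[0]=10
i=1: outside box; Z[1]=1 scan→box=[1,2)
i=2: outside box; Z[2]=0
i=3: outside box; Z[3]=0
i=4: outside box; Z[4]=3 scan→box=[4,7)
i=5: min(r-i=2, Z[1]=1)=1; Z[5]=1
i=6: min(r-i=1, Z[2]=0)=0; Z[6]=0
i=7: outside box; Z[7]=0
i=8: outside box; Z[8]=2 scan→box=[8,10)
i=9: min(r-i=1, Z[1]=1)=1; Z[9]=1

[10, 1, 0, 0, 3, 1, 0, 0, 2, 1]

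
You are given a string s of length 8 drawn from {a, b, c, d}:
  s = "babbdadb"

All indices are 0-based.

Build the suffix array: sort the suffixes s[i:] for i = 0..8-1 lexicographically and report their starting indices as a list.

rank | idx | suffix
   0 |   1 | abbdadb
   1 |   5 | adb
   2 |   7 | b
   3 |   0 | babbdadb
   4 |   2 | bbdadb
   5 |   3 | bdadb
   6 |   4 | dadb
   7 |   6 | db

[1, 5, 7, 0, 2, 3, 4, 6]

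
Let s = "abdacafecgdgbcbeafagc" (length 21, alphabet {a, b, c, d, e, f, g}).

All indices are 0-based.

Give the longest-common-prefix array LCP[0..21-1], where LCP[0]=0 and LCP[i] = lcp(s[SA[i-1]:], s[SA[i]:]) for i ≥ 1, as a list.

rank | idx | suffix
   0 |   0 | abdacafecgdgbcbeafagc
   1 |   3 | acafecgdgbcbeafagc
   2 |  16 | afagc
   3 |   5 | afecgdgbcbeafagc
   4 |  18 | agc
   5 |  12 | bcbeafagc
   6 |   1 | bdacafecgdgbcbeafagc
   7 |  14 | beafagc
   8 |  20 | c
   9 |   4 | cafecgdgbcbeafagc
  10 |  13 | cbeafagc
  11 |   8 | cgdgbcbeafagc
  12 |   2 | dacafecgdgbcbeafagc
  13 |  10 | dgbcbeafagc
  14 |  15 | eafagc
  15 |   7 | ecgdgbcbeafagc
  16 |  17 | fagc
  17 |   6 | fecgdgbcbeafagc
  18 |  11 | gbcbeafagc
  19 |  19 | gc
  20 |   9 | gdgbcbeafagc

SA = [0, 3, 16, 5, 18, 12, 1, 14, 20, 4, 13, 8, 2, 10, 15, 7, 17, 6, 11, 19, 9]
i: (SA[i-1],SA[i]) lcp shared
  1: (0,3) 1 'a'
  2: (3,16) 1 'a'
  3: (16,5) 2 'af'
  4: (5,18) 1 'a'
  5: (18,12) 0 ''
  6: (12,1) 1 'b'
  7: (1,14) 1 'b'
  8: (14,20) 0 ''
  9: (20,4) 1 'c'
  10: (4,13) 1 'c'
  11: (13,8) 1 'c'
  12: (8,2) 0 ''
  13: (2,10) 1 'd'
  14: (10,15) 0 ''
  15: (15,7) 1 'e'
  16: (7,17) 0 ''
  17: (17,6) 1 'f'
  18: (6,11) 0 ''
  19: (11,19) 1 'g'
  20: (19,9) 1 'g'

[0, 1, 1, 2, 1, 0, 1, 1, 0, 1, 1, 1, 0, 1, 0, 1, 0, 1, 0, 1, 1]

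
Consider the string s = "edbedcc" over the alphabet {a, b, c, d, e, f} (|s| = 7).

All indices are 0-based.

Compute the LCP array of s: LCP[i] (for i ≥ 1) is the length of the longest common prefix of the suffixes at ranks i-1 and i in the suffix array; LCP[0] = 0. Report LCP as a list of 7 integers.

[0, 0, 1, 0, 1, 0, 2]

rank | idx | suffix
   0 |   2 | bedcc
   1 |   6 | c
   2 |   5 | cc
   3 |   1 | dbedcc
   4 |   4 | dcc
   5 |   0 | edbedcc
   6 |   3 | edcc

SA = [2, 6, 5, 1, 4, 0, 3]
[i] adj suffixes → lcp
  [1] 2/6 → 0 ('')
  [2] 6/5 → 1 ('c')
  [3] 5/1 → 0 ('')
  [4] 1/4 → 1 ('d')
  [5] 4/0 → 0 ('')
  [6] 0/3 → 2 ('ed')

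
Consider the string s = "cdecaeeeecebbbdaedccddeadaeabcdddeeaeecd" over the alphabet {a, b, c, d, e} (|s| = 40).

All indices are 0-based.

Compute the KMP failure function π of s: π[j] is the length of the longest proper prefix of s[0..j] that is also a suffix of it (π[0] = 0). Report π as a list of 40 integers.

[0, 0, 0, 1, 0, 0, 0, 0, 0, 1, 0, 0, 0, 0, 0, 0, 0, 0, 1, 1, 2, 0, 0, 0, 0, 0, 0, 0, 0, 1, 2, 0, 0, 0, 0, 0, 0, 0, 1, 2]

π[0] = 0
j=1 s[j]='d': π[1]=0 (border '')
j=2 s[j]='e': π[2]=0 (border '')
j=3 s[j]='c': π[3]=1 (border 'c')
j=4 s[j]='a': k: 1→0; π[4]=0 (border '')
j=5 s[j]='e': π[5]=0 (border '')
j=6 s[j]='e': π[6]=0 (border '')
j=7 s[j]='e': π[7]=0 (border '')
j=8 s[j]='e': π[8]=0 (border '')
j=9 s[j]='c': π[9]=1 (border 'c')
j=10 s[j]='e': k: 1→0; π[10]=0 (border '')
j=11 s[j]='b': π[11]=0 (border '')
j=12 s[j]='b': π[12]=0 (border '')
j=13 s[j]='b': π[13]=0 (border '')
j=14 s[j]='d': π[14]=0 (border '')
j=15 s[j]='a': π[15]=0 (border '')
j=16 s[j]='e': π[16]=0 (border '')
j=17 s[j]='d': π[17]=0 (border '')
j=18 s[j]='c': π[18]=1 (border 'c')
j=19 s[j]='c': k: 1→0; π[19]=1 (border 'c')
j=20 s[j]='d': π[20]=2 (border 'cd')
j=21 s[j]='d': k: 2→0; π[21]=0 (border '')
j=22 s[j]='e': π[22]=0 (border '')
j=23 s[j]='a': π[23]=0 (border '')
j=24 s[j]='d': π[24]=0 (border '')
j=25 s[j]='a': π[25]=0 (border '')
j=26 s[j]='e': π[26]=0 (border '')
j=27 s[j]='a': π[27]=0 (border '')
j=28 s[j]='b': π[28]=0 (border '')
j=29 s[j]='c': π[29]=1 (border 'c')
j=30 s[j]='d': π[30]=2 (border 'cd')
j=31 s[j]='d': k: 2→0; π[31]=0 (border '')
j=32 s[j]='d': π[32]=0 (border '')
j=33 s[j]='e': π[33]=0 (border '')
j=34 s[j]='e': π[34]=0 (border '')
j=35 s[j]='a': π[35]=0 (border '')
j=36 s[j]='e': π[36]=0 (border '')
j=37 s[j]='e': π[37]=0 (border '')
j=38 s[j]='c': π[38]=1 (border 'c')
j=39 s[j]='d': π[39]=2 (border 'cd')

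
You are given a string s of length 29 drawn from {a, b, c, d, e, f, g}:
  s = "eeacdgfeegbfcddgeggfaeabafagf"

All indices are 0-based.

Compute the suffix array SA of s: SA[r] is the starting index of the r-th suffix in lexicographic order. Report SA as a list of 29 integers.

[22, 2, 20, 24, 26, 23, 10, 12, 3, 13, 14, 4, 21, 1, 0, 7, 8, 16, 28, 19, 25, 11, 6, 9, 15, 27, 18, 5, 17]

rank | idx | suffix
   0 |  22 | abafagf
   1 |   2 | acdgfeegbfcddgeggfaeabafagf
   2 |  20 | aeabafagf
   3 |  24 | afagf
   4 |  26 | agf
   5 |  23 | bafagf
   6 |  10 | bfcddgeggfaeabafagf
   7 |  12 | cddgeggfaeabafagf
   8 |   3 | cdgfeegbfcddgeggfaeabafagf
   9 |  13 | ddgeggfaeabafagf
  10 |  14 | dgeggfaeabafagf
  11 |   4 | dgfeegbfcddgeggfaeabafagf
  12 |  21 | eabafagf
  13 |   1 | eacdgfeegbfcddgeggfaeabafagf
  14 |   0 | eeacdgfeegbfcddgeggfaeabafagf
  15 |   7 | eegbfcddgeggfaeabafagf
  16 |   8 | egbfcddgeggfaeabafagf
  17 |  16 | eggfaeabafagf
  18 |  28 | f
  19 |  19 | faeabafagf
  20 |  25 | fagf
  21 |  11 | fcddgeggfaeabafagf
  22 |   6 | feegbfcddgeggfaeabafagf
  23 |   9 | gbfcddgeggfaeabafagf
  24 |  15 | geggfaeabafagf
  25 |  27 | gf
  26 |  18 | gfaeabafagf
  27 |   5 | gfeegbfcddgeggfaeabafagf
  28 |  17 | ggfaeabafagf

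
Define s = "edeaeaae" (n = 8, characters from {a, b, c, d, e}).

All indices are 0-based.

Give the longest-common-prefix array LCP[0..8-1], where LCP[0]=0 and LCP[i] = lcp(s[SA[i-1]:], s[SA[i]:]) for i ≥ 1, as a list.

rank | idx | suffix
   0 |   5 | aae
   1 |   6 | ae
   2 |   3 | aeaae
   3 |   1 | deaeaae
   4 |   7 | e
   5 |   4 | eaae
   6 |   2 | eaeaae
   7 |   0 | edeaeaae

SA = [5, 6, 3, 1, 7, 4, 2, 0]
i: (SA[i-1],SA[i]) lcp shared
  1: (5,6) 1 'a'
  2: (6,3) 2 'ae'
  3: (3,1) 0 ''
  4: (1,7) 0 ''
  5: (7,4) 1 'e'
  6: (4,2) 2 'ea'
  7: (2,0) 1 'e'

[0, 1, 2, 0, 0, 1, 2, 1]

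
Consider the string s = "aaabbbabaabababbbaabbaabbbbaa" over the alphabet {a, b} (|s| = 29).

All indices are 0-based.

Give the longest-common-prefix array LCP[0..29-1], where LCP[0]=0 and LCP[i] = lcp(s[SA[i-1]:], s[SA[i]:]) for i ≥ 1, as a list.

rank | idx | suffix
   0 |  28 | a
   1 |  27 | aa
   2 |   0 | aaabbbabaabababbbaabbaabbbbaa
   3 |   8 | aabababbbaabbaabbbbaa
   4 |  17 | aabbaabbbbaa
   5 |   1 | aabbbabaabababbbaabbaabbbbaa
   6 |  21 | aabbbbaa
   7 |   6 | abaabababbbaabbaabbbbaa
   8 |   9 | abababbbaabbaabbbbaa
   9 |  11 | ababbbaabbaabbbbaa
  10 |  18 | abbaabbbbaa
  11 |  13 | abbbaabbaabbbbaa
  12 |   2 | abbbabaabababbbaabbaabbbbaa
  13 |  22 | abbbbaa
  14 |  26 | baa
  15 |   7 | baabababbbaabbaabbbbaa
  16 |  16 | baabbaabbbbaa
  17 |  20 | baabbbbaa
  18 |   5 | babaabababbbaabbaabbbbaa
  19 |  10 | bababbbaabbaabbbbaa
  20 |  12 | babbbaabbaabbbbaa
  21 |  25 | bbaa
  22 |  15 | bbaabbaabbbbaa
  23 |  19 | bbaabbbbaa
  24 |   4 | bbabaabababbbaabbaabbbbaa
  25 |  24 | bbbaa
  26 |  14 | bbbaabbaabbbbaa
  27 |   3 | bbbabaabababbbaabbaabbbbaa
  28 |  23 | bbbbaa

SA = [28, 27, 0, 8, 17, 1, 21, 6, 9, 11, 18, 13, 2, 22, 26, 7, 16, 20, 5, 10, 12, 25, 15, 19, 4, 24, 14, 3, 23]
[i] adj suffixes → lcp
  [1] 28/27 → 1 ('a')
  [2] 27/0 → 2 ('aa')
  [3] 0/8 → 2 ('aa')
  [4] 8/17 → 3 ('aab')
  [5] 17/1 → 4 ('aabb')
  [6] 1/21 → 5 ('aabbb')
  [7] 21/6 → 1 ('a')
  [8] 6/9 → 3 ('aba')
  [9] 9/11 → 4 ('abab')
  [10] 11/18 → 2 ('ab')
  [11] 18/13 → 3 ('abb')
  [12] 13/2 → 5 ('abbba')
  [13] 2/22 → 4 ('abbb')
  [14] 22/26 → 0 ('')
  [15] 26/7 → 3 ('baa')
  [16] 7/16 → 4 ('baab')
  [17] 16/20 → 5 ('baabb')
  [18] 20/5 → 2 ('ba')
  [19] 5/10 → 4 ('baba')
  [20] 10/12 → 3 ('bab')
  [21] 12/25 → 1 ('b')
  [22] 25/15 → 4 ('bbaa')
  [23] 15/19 → 6 ('bbaabb')
  [24] 19/4 → 3 ('bba')
  [25] 4/24 → 2 ('bb')
  [26] 24/14 → 5 ('bbbaa')
  [27] 14/3 → 4 ('bbba')
  [28] 3/23 → 3 ('bbb')

[0, 1, 2, 2, 3, 4, 5, 1, 3, 4, 2, 3, 5, 4, 0, 3, 4, 5, 2, 4, 3, 1, 4, 6, 3, 2, 5, 4, 3]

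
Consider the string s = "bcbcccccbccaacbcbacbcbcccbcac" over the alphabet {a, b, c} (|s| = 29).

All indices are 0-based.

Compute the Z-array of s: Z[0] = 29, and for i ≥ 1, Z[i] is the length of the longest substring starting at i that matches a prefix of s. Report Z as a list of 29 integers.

Z[0]=29
i=1: i≥r, start 0; Z[1]=0
i=2: i≥r, start 0; Z[2]=2 scan→box=[2,4)
i=3: min(r-i=1, Z[1]=0)=0; Z[3]=0
i=4: i≥r, start 0; Z[4]=0
i=5: i≥r, start 0; Z[5]=0
i=6: i≥r, start 0; Z[6]=0
i=7: i≥r, start 0; Z[7]=0
i=8: i≥r, start 0; Z[8]=2 scan→box=[8,10)
i=9: min(r-i=1, Z[1]=0)=0; Z[9]=0
i=10: i≥r, start 0; Z[10]=0
i=11: i≥r, start 0; Z[11]=0
i=12: i≥r, start 0; Z[12]=0
i=13: i≥r, start 0; Z[13]=0
i=14: i≥r, start 0; Z[14]=3 scan→box=[14,17)
i=15: min(r-i=2, Z[1]=0)=0; Z[15]=0
i=16: min(r-i=1, Z[2]=2)=1; Z[16]=1
i=17: i≥r, start 0; Z[17]=0
i=18: i≥r, start 0; Z[18]=0
i=19: i≥r, start 0; Z[19]=6 scan→box=[19,25)
i=20: min(r-i=5, Z[1]=0)=0; Z[20]=0
i=21: min(r-i=4, Z[2]=2)=2; Z[21]=2
i=22: min(r-i=3, Z[3]=0)=0; Z[22]=0
i=23: min(r-i=2, Z[4]=0)=0; Z[23]=0
i=24: min(r-i=1, Z[5]=0)=0; Z[24]=0
i=25: i≥r, start 0; Z[25]=2 scan→box=[25,27)
i=26: min(r-i=1, Z[1]=0)=0; Z[26]=0
i=27: i≥r, start 0; Z[27]=0
i=28: i≥r, start 0; Z[28]=0

[29, 0, 2, 0, 0, 0, 0, 0, 2, 0, 0, 0, 0, 0, 3, 0, 1, 0, 0, 6, 0, 2, 0, 0, 0, 2, 0, 0, 0]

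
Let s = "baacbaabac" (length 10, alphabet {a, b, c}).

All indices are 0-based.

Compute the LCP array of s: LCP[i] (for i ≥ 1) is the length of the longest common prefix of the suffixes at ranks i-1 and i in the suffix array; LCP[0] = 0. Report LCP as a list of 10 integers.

sorted suffixes:
  #0 SA[0]=5  'aabac'
  #1 SA[1]=1  'aacbaabac'
  #2 SA[2]=6  'abac'
  #3 SA[3]=8  'ac'
  #4 SA[4]=2  'acbaabac'
  #5 SA[5]=4  'baabac'
  #6 SA[6]=0  'baacbaabac'
  #7 SA[7]=7  'bac'
  #8 SA[8]=9  'c'
  #9 SA[9]=3  'cbaabac'

SA = [5, 1, 6, 8, 2, 4, 0, 7, 9, 3]
i: (SA[i-1],SA[i]) lcp shared
  1: (5,1) 2 'aa'
  2: (1,6) 1 'a'
  3: (6,8) 1 'a'
  4: (8,2) 2 'ac'
  5: (2,4) 0 ''
  6: (4,0) 3 'baa'
  7: (0,7) 2 'ba'
  8: (7,9) 0 ''
  9: (9,3) 1 'c'

[0, 2, 1, 1, 2, 0, 3, 2, 0, 1]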